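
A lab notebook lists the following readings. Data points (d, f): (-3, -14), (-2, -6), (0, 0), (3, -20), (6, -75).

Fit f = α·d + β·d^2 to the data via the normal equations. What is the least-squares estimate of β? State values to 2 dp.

β = -1.92

The normal system XᵀX·[α, β]ᵀ = Xᵀf is [[58, 208]; [208, 1474]]·[α, β]ᵀ = [-456, -3030]ᵀ.
Determinant 58·1474 − 208² = 42228.
α = ((-456)·1474 − 208·(-3030))/42228 = -388/391; β = (58·(-3030) − 208·(-456))/42228 = -749/391.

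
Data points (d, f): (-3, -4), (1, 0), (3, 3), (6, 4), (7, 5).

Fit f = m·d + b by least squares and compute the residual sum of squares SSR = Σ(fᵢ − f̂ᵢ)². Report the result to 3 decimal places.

Entries of AᵀA: Σd·d = 104, Σd = 14, Σ1 = 5.
For Aᵀf: Σd·f = 80, Σf = 8.
Eliminating b: 5·(row 1) − 14·(row 2) gives 324·m = 5·80 − 14·8 = 288, so m = 8/9.
Then b = (8 − 14·(8/9))/5 = -8/9.
Residuals: -4/9, 0, 11/9, -4/9, -1/3; SSR = 2.

SSR = 2.000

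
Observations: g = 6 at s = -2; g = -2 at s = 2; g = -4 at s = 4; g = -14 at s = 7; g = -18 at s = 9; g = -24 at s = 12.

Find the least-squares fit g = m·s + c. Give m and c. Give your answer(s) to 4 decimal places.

Normal-equation sums: Σs·s = 298, Σs = 32, Σ1 = 6.
And Σs·g = -580, Σg = -56.
So AᵀA·[m, c]ᵀ = Aᵀg: [[298, 32]; [32, 6]]·[m, c]ᵀ = [-580, -56]ᵀ.
Eliminating c: 6·(row 1) − 32·(row 2) gives 764·m = 6·(-580) − 32·(-56) = -1688, so m = -422/191.
Then c = ((-56) − 32·(-422/191))/6 = 468/191.

m = -2.2094, c = 2.4503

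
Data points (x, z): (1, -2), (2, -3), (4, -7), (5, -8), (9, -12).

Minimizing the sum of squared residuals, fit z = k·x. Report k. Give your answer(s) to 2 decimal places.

Sums needed: Σx·x = 127.
Right-hand side: Σx·z = -184.
AᵀA·[k]ᵀ = Aᵀz becomes [[127]]·[k]ᵀ = [-184]ᵀ.
k = (-184)/127 = -1.44882.

k = -1.45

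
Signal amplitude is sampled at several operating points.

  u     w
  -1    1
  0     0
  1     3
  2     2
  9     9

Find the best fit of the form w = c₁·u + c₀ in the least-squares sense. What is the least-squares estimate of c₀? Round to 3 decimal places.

AᵀA·[c₁, c₀]ᵀ = Aᵀw reads: 87·c₁ + 11·c₀ = 87;  11·c₁ + 5·c₀ = 15.
(Σu·u = 87, Σu = 11, Σ1 = 5, Σu·w = 87, Σw = 15.)
Eliminating c₀: 5·(row 1) − 11·(row 2) gives 314·c₁ = 5·87 − 11·15 = 270, so c₁ = 135/157.
Then c₀ = (15 − 11·(135/157))/5 = 174/157.

c₀ = 1.108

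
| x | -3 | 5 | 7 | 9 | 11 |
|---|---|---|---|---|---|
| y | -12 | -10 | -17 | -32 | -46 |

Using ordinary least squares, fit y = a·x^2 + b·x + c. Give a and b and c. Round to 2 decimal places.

With design matrix A, AᵀA = [[24309, 2501, 285]; [2501, 285, 29]; [285, 29, 5]] and Aᵀy = [-9349, -927, -117]ᵀ.
Solving the 3×3 system (Gaussian elimination) gives a = -15997/34808, b = 10529/8702, c = -146951/34808.

a = -0.46, b = 1.21, c = -4.22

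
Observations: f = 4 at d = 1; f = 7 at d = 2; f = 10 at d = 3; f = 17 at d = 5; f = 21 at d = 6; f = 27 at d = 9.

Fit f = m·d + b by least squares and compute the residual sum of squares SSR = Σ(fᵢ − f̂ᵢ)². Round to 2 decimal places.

SSR = 5.32

Forming AᵀA = [[156, 26]; [26, 6]] and Aᵀf = [502, 86]ᵀ gives AᵀA·[m, b]ᵀ = Aᵀf.
Eliminating b: 6·(row 1) − 26·(row 2) gives 260·m = 6·502 − 26·86 = 776, so m = 194/65.
Then b = (86 − 26·(194/65))/6 = 7/5.
Residuals: -5/13, -24/65, -23/65, 44/65, 22/13, -82/65; SSR = 346/65.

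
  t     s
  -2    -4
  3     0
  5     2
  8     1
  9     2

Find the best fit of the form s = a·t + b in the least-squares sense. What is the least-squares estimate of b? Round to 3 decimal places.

Setting ∂/∂a … = 0 gives: 183·a + 23·b = 44;  23·a + 5·b = 1.
(Σt·t = 183, Σt = 23, Σ1 = 5, Σt·s = 44, Σs = 1.)
Determinant 183·5 − 23² = 386.
a = (44·5 − 23·1)/386 = 197/386; b = (183·1 − 23·44)/386 = -829/386.

b = -2.148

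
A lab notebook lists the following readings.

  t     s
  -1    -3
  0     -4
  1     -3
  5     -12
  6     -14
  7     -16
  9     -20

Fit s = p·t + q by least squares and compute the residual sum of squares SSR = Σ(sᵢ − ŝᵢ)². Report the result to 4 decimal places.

SSR = 7.4662

Normal-equation sums: Σt·t = 193, Σt = 27, Σ1 = 7.
Right-hand side: Σt·s = -436, Σs = -72.
Eliminating q: 7·(row 1) − 27·(row 2) gives 622·p = 7·(-436) − 27·(-72) = -1108, so p = -554/311.
Then q = ((-72) − 27·(-554/311))/7 = -1062/311.
Residuals: -425/311, -182/311, 683/311, 100/311, 32/311, -36/311, -172/311; SSR = 2322/311.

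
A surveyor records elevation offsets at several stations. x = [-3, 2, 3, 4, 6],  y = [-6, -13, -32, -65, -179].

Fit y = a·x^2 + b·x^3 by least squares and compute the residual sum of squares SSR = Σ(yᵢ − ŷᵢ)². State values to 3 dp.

SSR = 0.927

Forming AᵀA = [[1730, 8832]; [8832, 52274]] and Aᵀy = [-7878, -43630]ᵀ gives AᵀA·[a, b]ᵀ = Aᵀy.
Eliminating b: 52274·(row 1) − 8832·(row 2) gives 12429796·a = 52274·(-7878) − 8832·(-43630) = -26474412, so a = -6618603/3107449.
Then b = ((-43630) − 8832·(-6618603/3107449))/52274 = -1475351/3107449.
Residuals: 1088256/3107449, -2119617/3107449, -36464/3107449, -1664073/3107449, 712153/3107449; SSR = 2881691/3107449.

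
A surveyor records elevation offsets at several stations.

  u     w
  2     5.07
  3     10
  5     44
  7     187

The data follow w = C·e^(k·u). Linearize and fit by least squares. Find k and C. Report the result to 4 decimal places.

Linearized form: ln w = k·u + ln C. From the 4 transformed points,
Σu = 17.0000, Σ(u)² = 87.0000, Σln w = 12.9412, Σu·ln w = 65.6931.
Normal system: [[87.0000, 17.0000]; [17.0000, 4]]·[k, ln C]ᵀ = [65.6931, 12.9412]ᵀ.
Slope k = (n·Σu·ln w − Σu·Σln w)/(n·Σ(u)² − (Σu)²) = (4·65.6931 − 17.0000·12.9412)/59.0000 = 0.72495; ln C = (Σln w − k·Σu)/n = 0.15429, so C = exp(0.15429) = 1.16683.

k = 0.7249, C = 1.1668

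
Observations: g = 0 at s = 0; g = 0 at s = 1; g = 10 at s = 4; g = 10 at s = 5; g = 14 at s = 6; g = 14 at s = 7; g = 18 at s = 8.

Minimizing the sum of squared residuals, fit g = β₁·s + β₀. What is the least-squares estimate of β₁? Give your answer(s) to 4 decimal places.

Setting ∂/∂β₁ … = 0 gives: 191·β₁ + 31·β₀ = 416;  31·β₁ + 7·β₀ = 66.
(Σs·s = 191, Σs = 31, Σ1 = 7, Σs·g = 416, Σg = 66.)
det = 191·7 − 31² = 376.
β₁ = (416·7 − 31·66)/376 = 433/188; β₀ = (191·66 − 31·416)/376 = -145/188.

β₁ = 2.3032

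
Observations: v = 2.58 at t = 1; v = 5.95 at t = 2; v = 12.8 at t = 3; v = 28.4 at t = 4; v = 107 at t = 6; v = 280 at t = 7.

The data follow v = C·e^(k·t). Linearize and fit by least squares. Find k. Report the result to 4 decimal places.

Taking logs, ln v = k·t + ln C, so regress ln v on t.
Σt = 23.0000, Σ(t)² = 115.0000, Σln v = 18.9346, Σt·ln v = 93.0290.
Equations: 115.0000·k + 23.0000·ln C = 93.0290;  23.0000·k + 6·ln C = 18.9346.
Slope k = (n·Σt·ln v − Σt·Σln v)/(n·Σ(t)² − (Σt)²) = (6·93.0290 − 23.0000·18.9346)/161.0000 = 0.76197; ln C = (Σln v − k·Σt)/n = 0.23489.

k = 0.7620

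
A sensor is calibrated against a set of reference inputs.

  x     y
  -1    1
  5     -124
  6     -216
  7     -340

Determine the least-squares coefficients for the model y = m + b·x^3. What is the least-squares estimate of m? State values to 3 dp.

m = -0.270

Setting ∂/∂m … = 0 gives: 4·m + 683·b = -679;  683·m + 179931·b = -178777.
(Σ1 = 4, Σx^3 = 683, Σx^3·x^3 = 179931, Σy = -679, Σx^3·y = -178777.)
det = 4·179931 − 683² = 253235.
m = ((-679)·179931 − 683·(-178777))/253235 = -68458/253235; b = (4·(-178777) − 683·(-679))/253235 = -251351/253235.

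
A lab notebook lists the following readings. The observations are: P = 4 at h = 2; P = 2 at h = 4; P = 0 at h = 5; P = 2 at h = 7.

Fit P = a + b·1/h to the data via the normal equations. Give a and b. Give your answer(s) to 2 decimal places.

Sums needed: Σ1 = 4, Σ1/h = 153/140, Σ1/h·1/h = 7309/19600.
Moment sums: ΣP = 8, Σ1/h·P = 39/14.
So XᵀX·[a, b]ᵀ = XᵀP: [[4, 153/140]; [153/140, 7309/19600]]·[a, b]ᵀ = [8, 39/14]ᵀ.
det = 4·(7309/19600) − (153/140)² = 5827/19600.
a = (8·(7309/19600) − (153/140)·(39/14))/(5827/19600) = -1198/5827; b = (4·(39/14) − (153/140)·8)/(5827/19600) = 47040/5827.

a = -0.21, b = 8.07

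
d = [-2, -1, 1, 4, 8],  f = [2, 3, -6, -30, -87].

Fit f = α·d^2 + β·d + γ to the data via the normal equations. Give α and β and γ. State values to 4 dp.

Compute the Gram sums: Σd^2·d^2 = 4370, Σd^2·d = 568, Σd^2 = 86, Σd·d = 86, Σd = 10, Σ1 = 5.
Moment sums: Σd^2·f = -6043, Σd·f = -829, Σf = -118.
So AᵀA·[α, β, γ]ᵀ = Aᵀf: [[4370, 568, 86]; [568, 86, 10]; [86, 10, 5]]·[α, β, γ]ᵀ = [-6043, -829, -118]ᵀ.
Row-reducing yields α = -23/26, β = -3155/858, γ = -34/33.

α = -0.8846, β = -3.6772, γ = -1.0303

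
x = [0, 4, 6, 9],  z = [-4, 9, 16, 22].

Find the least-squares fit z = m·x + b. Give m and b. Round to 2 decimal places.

Normal-equation sums: Σx·x = 133, Σx = 19, Σ1 = 4.
Moment sums: Σx·z = 330, Σz = 43.
MᵀM·[m, b]ᵀ = Mᵀz becomes [[133, 19]; [19, 4]]·[m, b]ᵀ = [330, 43]ᵀ.
Eliminating b: 4·(row 1) − 19·(row 2) gives 171·m = 4·330 − 19·43 = 503, so m = 503/171.
Then b = (43 − 19·(503/171))/4 = -29/9.

m = 2.94, b = -3.22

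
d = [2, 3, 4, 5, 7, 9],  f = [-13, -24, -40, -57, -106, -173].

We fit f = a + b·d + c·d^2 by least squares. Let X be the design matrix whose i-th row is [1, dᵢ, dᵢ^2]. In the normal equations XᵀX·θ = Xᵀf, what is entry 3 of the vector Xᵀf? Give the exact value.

Entry 3 ↔ basis d^2, so (Xᵀf)_{3} = Σᵢ (d^2)·fᵢ = (4)·(-13) + (9)·(-24) + (16)·(-40) + (25)·(-57) + (49)·(-106) + (81)·(-173) = -21540.

-21540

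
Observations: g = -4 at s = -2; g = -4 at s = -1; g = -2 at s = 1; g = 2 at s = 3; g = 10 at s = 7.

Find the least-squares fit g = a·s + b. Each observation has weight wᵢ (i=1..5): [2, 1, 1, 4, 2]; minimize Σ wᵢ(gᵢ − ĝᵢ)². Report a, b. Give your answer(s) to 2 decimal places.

a = 1.58, b = -2.08

The normal system AᵀWA·[a, b]ᵀ = AᵀWg is [[144, 22]; [22, 10]]·[a, b]ᵀ = [182, 14]ᵀ.
Eliminating b: 10·(row 1) − 22·(row 2) gives 956·a = 10·182 − 22·14 = 1512, so a = 378/239.
Then b = (14 − 22·(378/239))/10 = -497/239.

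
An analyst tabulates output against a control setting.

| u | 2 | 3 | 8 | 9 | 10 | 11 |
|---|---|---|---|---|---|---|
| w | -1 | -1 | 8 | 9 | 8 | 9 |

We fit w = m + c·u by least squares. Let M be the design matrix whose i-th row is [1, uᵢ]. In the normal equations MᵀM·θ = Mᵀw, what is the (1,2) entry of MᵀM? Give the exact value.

43

Row 1 ↔ basis 1, column 2 ↔ basis u, so (MᵀM)_{1,2} = Σᵢ u = (1)·(2) + (1)·(3) + (1)·(8) + (1)·(9) + (1)·(10) + (1)·(11) = 43.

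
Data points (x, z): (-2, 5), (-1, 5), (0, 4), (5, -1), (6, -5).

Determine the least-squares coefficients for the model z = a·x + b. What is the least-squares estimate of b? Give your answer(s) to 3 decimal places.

Normal-equation sums: Σx·x = 66, Σx = 8, Σ1 = 5.
Right-hand side: Σx·z = -50, Σz = 8.
Normal equations: [[66, 8]; [8, 5]]·[a, b]ᵀ = [-50, 8]ᵀ.
Eliminating b: 5·(row 1) − 8·(row 2) gives 266·a = 5·(-50) − 8·8 = -314, so a = -157/133.
Then b = (8 − 8·(-157/133))/5 = 464/133.

b = 3.489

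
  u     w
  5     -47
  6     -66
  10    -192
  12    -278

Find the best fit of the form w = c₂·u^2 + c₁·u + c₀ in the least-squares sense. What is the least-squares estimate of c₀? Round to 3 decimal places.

The normal equations are: 32657·c₂ + 3069·c₁ + 305·c₀ = -62783;  3069·c₂ + 305·c₁ + 33·c₀ = -5887;  305·c₂ + 33·c₁ + 4·c₀ = -583.
(Σu^2·u^2 = 32657, Σu^2·u = 3069, Σu^2 = 305, Σu·u = 305, Σu = 33, Σ1 = 4, Σu^2·w = -62783, Σu·w = -5887, Σw = -583.)
Inverting the 3×3 Gram matrix, [c₂, c₁, c₀]ᵀ = [-4833/2342, 4535/2342, -5122/1171]ᵀ.

c₀ = -4.374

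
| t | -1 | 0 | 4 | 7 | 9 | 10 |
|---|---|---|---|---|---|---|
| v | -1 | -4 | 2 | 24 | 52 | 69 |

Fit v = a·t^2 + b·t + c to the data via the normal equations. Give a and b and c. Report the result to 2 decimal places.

a = 1.00, b = -2.73, c = -4.27

Forming XᵀX = [[19219, 2135, 247]; [2135, 247, 29]; [247, 29, 6]] and Xᵀv = [12319, 1335, 142]ᵀ gives XᵀX·[a, b, c]ᵀ = Xᵀv.
Inverting the 3×3 Gram matrix, [a, b, c]ᵀ = [243193/243408, -664535/243408, -173145/40568]ᵀ.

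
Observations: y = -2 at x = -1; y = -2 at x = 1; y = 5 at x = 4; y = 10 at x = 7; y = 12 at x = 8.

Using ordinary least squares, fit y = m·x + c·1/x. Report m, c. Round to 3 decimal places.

m = 1.478, c = -1.531

The normal system MᵀM·[m, c]ᵀ = Mᵀy is [[131, 5]; [5, 6581/3136]]·[m, c]ᵀ = [186, 117/28]ᵀ.
Determinant 131·(6581/3136) − 5² = 783711/3136.
m = (186·(6581/3136) − 5·(117/28))/(783711/3136) = 386182/261237; c = (131·(117/28) − 5·186)/(783711/3136) = -399952/261237.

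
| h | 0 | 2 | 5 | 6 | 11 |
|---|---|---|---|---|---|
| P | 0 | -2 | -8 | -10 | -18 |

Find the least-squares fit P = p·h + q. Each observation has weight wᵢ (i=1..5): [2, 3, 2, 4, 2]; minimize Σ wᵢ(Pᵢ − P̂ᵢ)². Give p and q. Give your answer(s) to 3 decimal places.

p = -1.711, q = 0.622

The normal equations are: 448·p + 62·q = -728;  62·p + 13·q = -98.
Eliminating q: 13·(row 1) − 62·(row 2) gives 1980·p = 13·(-728) − 62·(-98) = -3388, so p = -77/45.
Then q = ((-98) − 62·(-77/45))/13 = 28/45.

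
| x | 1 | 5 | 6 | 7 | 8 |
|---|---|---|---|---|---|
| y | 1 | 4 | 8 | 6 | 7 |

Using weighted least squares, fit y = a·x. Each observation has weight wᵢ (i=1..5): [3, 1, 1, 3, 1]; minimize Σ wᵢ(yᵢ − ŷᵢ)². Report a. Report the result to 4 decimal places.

a = 0.9200

From the data, Σwᵢ·x·x = 275.
For MᵀWy: Σwᵢ·x·y = 253.
Hence a = 253 / 275 ≈ 0.92.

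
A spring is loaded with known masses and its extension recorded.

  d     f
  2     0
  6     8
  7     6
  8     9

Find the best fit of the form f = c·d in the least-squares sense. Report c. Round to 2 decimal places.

c = 1.06

The normal system AᵀA·[c]ᵀ = Aᵀf is [[153]]·[c]ᵀ = [162]ᵀ.
c = 162/153 = 1.05882.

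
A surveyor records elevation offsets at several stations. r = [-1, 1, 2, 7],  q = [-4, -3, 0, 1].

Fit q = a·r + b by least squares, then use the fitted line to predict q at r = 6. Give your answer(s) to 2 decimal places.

XᵀX·[a, b]ᵀ = Xᵀq reads: 55·a + 9·b = 8;  9·a + 4·b = -6.
Eliminating b: 4·(row 1) − 9·(row 2) gives 139·a = 4·8 − 9·(-6) = 86, so a = 86/139.
Then b = ((-6) − 9·(86/139))/4 = -402/139.
At r = 6: q̂ = (86/139)·(6) + (-402/139)·(1) = 114/139.

q̂ = 0.82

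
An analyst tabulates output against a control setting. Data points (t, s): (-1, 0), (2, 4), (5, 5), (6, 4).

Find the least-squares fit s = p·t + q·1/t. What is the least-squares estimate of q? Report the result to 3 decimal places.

MᵀM·[p, q]ᵀ = Mᵀs reads: 66·p + 4·q = 57;  4·p + (593/450)·q = 11/3.
Determinant 66·(593/450) − 4² = 5323/75.
p = (57·(593/450) − 4·(11/3))/(5323/75) = 9067/10646; q = (66·(11/3) − 4·57)/(5323/75) = 1050/5323.

q = 0.197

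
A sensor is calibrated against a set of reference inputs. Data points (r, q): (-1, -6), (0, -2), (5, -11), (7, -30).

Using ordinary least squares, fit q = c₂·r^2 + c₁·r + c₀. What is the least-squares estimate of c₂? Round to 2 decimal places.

c₂ = -1.07

Forming MᵀM = [[3027, 467, 75]; [467, 75, 11]; [75, 11, 4]] and Mᵀq = [-1751, -259, -49]ᵀ gives MᵀM·[c₂, c₁, c₀]ᵀ = Mᵀq.
Row-reducing yields c₂ = -4845/4538, c₁ = 15631/4538, c₀ = -3866/2269.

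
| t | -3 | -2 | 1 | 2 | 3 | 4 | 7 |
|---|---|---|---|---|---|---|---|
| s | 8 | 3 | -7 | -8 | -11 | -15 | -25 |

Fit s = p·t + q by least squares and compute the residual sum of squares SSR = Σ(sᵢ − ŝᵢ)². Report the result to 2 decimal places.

Forming XᵀX = [[92, 12]; [12, 7]] and Xᵀs = [-321, -55]ᵀ gives XᵀX·[p, q]ᵀ = Xᵀs.
Determinant 92·7 − 12² = 500.
p = ((-321)·7 − 12·(-55))/500 = -1587/500; q = (92·(-55) − 12·(-321))/500 = -302/125.
Residuals: 447/500, -233/250, -141/100, 191/250, 469/500, 14/125, -183/500; SSR = 2633/500.

SSR = 5.27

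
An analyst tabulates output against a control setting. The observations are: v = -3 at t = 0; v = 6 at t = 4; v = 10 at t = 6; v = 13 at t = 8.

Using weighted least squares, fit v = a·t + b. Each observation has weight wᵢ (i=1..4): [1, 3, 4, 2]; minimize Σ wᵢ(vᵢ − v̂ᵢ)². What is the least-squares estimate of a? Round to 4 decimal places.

The normal equations are: 320·a + 52·b = 520;  52·a + 10·b = 81.
Eliminating b: 10·(row 1) − 52·(row 2) gives 496·a = 10·520 − 52·81 = 988, so a = 247/124.
Then b = (81 − 52·(247/124))/10 = -70/31.

a = 1.9919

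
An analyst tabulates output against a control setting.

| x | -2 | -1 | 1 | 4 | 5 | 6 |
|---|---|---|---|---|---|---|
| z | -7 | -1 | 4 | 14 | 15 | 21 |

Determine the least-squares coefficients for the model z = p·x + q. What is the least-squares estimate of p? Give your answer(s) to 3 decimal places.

AᵀA·[p, q]ᵀ = Aᵀz reads: 83·p + 13·q = 276;  13·p + 6·q = 46.
(Σx·x = 83, Σx = 13, Σ1 = 6, Σx·z = 276, Σz = 46.)
det = 83·6 − 13² = 329.
p = (276·6 − 13·46)/329 = 1058/329; q = (83·46 − 13·276)/329 = 230/329.

p = 3.216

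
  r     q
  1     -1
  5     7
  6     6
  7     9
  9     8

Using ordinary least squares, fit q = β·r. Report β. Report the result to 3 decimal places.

β = 1.068

Sums needed: Σr·r = 192.
And Σr·q = 205.
Hence β = 205 / 192 ≈ 1.06771.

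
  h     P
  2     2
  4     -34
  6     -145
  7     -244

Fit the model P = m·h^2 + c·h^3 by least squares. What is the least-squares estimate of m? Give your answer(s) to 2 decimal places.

From the data, Σh^2·h^2 = 3969, Σh^2·h^3 = 25639, Σh^3·h^3 = 168465.
Right-hand side: Σh^2·P = -17712, Σh^3·P = -117172.
Eliminating c: 168465·(row 1) − 25639·(row 2) gives 11279264·m = 168465·(-17712) − 25639·(-117172) = 20320828, so m = 5080207/2819816.
Then c = ((-117172) − 25639·(5080207/2819816))/168465 = -2734425/2819816.

m = 1.80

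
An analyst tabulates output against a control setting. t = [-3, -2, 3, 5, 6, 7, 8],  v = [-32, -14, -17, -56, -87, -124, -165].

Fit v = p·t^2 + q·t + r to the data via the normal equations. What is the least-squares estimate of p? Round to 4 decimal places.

p = -2.9609

Normal-equation sums: Σt^2·t^2 = 8596, Σt^2·t = 1188, Σt^2 = 196, Σt·t = 196, Σt = 24, Σ1 = 7.
Right-hand side: Σt^2·v = -21665, Σt·v = -2917, Σv = -495.
MᵀM·[p, q, r]ᵀ = Mᵀv becomes [[8596, 1188, 196]; [1188, 196, 24]; [196, 24, 7]]·[p, q, r]ᵀ = [-21665, -2917, -495]ᵀ.
Inverting the 3×3 Gram matrix, [p, q, r]ᵀ = [-28229/9534, 2459/908, 13849/4767]ᵀ.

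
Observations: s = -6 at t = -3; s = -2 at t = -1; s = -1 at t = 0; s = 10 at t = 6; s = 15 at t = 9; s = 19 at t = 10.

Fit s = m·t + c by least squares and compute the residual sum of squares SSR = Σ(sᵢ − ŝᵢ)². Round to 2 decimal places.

The normal system AᵀA·[m, c]ᵀ = Aᵀs is [[227, 21]; [21, 6]]·[m, c]ᵀ = [405, 35]ᵀ.
Δ = 227·6 − 21² = 921.
m = (405·6 − 21·35)/921 = 565/307; c = (227·35 − 21·405)/921 = -560/921.
Residuals: 119/921, 413/921, -361/921, -400/921, -880/921, 1109/921; SSR = 2692/921.

SSR = 2.92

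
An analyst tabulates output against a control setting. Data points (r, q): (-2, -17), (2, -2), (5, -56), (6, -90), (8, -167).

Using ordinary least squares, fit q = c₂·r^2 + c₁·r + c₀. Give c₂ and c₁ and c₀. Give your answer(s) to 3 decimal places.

c₂ = -3.113, c₁ = 3.579, c₀ = 2.800

XᵀX·[c₂, c₁, c₀]ᵀ = Xᵀq reads: 6049·c₂ + 853·c₁ + 133·c₀ = -15404;  853·c₂ + 133·c₁ + 19·c₀ = -2126;  133·c₂ + 19·c₁ + 5·c₀ = -332.
(Σr^2·r^2 = 6049, Σr^2·r = 853, Σr^2 = 133, Σr·r = 133, Σr = 19, Σ1 = 5, Σr^2·q = -15404, Σr·q = -2126, Σq = -332.)
Row-reducing yields c₂ = -41317/13273, c₁ = 47510/13273, c₀ = 2859/1021.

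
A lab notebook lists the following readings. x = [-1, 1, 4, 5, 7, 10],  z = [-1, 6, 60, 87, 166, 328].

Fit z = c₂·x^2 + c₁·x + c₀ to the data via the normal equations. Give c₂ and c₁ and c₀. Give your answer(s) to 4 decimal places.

c₂ = 2.9996, c₁ = 2.8352, c₀ = -0.6073

Normal-equation sums: Σx^2·x^2 = 13284, Σx^2·x = 1532, Σx^2 = 192, Σx·x = 192, Σx = 26, Σ1 = 6.
And Σx^2·z = 44074, Σx·z = 5124, Σz = 646.
Solving the 3×3 system (Gaussian elimination) gives c₂ = 8189/2730, c₁ = 258/91, c₀ = -829/1365.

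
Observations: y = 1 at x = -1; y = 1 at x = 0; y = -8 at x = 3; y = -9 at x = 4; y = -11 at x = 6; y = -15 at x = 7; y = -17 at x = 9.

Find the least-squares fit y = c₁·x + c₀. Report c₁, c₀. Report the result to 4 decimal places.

c₁ = -1.9125, c₀ = -0.6357

MᵀM·[c₁, c₀]ᵀ = Mᵀy reads: 192·c₁ + 28·c₀ = -385;  28·c₁ + 7·c₀ = -58.
Δ = 192·7 − 28² = 560.
c₁ = ((-385)·7 − 28·(-58))/560 = -153/80; c₀ = (192·(-58) − 28·(-385))/560 = -89/140.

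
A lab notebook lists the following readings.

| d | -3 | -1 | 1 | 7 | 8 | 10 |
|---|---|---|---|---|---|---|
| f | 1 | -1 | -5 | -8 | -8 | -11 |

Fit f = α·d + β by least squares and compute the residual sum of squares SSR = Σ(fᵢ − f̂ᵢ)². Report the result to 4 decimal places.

SSR = 5.4256

From the data, Σd·d = 224, Σd = 22, Σ1 = 6.
And Σd·f = -237, Σf = -32.
So XᵀX·[α, β]ᵀ = Xᵀf: [[224, 22]; [22, 6]]·[α, β]ᵀ = [-237, -32]ᵀ.
Δ = 224·6 − 22² = 860.
α = ((-237)·6 − 22·(-32))/860 = -359/430; β = (224·(-32) − 22·(-237))/860 = -977/430.
Residuals: 33/43, 94/215, -407/215, 5/43, 409/430, -163/430; SSR = 2333/430.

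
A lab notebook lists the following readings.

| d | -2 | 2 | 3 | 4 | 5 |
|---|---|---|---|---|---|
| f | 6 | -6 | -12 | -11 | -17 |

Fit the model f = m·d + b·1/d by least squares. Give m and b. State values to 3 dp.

m = -3.302, b = 0.506

From the data, Σd·d = 58, Σd·1/d = 5, Σ1/d·1/d = 2569/3600.
Moment sums: Σd·f = -189, Σ1/d·f = -323/20.
So XᵀX·[m, b]ᵀ = Xᵀf: [[58, 5]; [5, 2569/3600]]·[m, b]ᵀ = [-189, -323/20]ᵀ.
Eliminating b: (2569/3600)·(row 1) − 5·(row 2) gives (29501/1800)·m = (2569/3600)·(-189) − 5·(-323/20) = -21649/400, so m = -194841/59002.
Then b = ((-323/20) − 5·(-194841/59002))/(2569/3600) = 14940/29501.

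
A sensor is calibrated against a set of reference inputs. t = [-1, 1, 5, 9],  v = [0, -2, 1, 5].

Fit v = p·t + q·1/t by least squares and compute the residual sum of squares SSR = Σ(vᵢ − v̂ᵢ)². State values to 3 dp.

SSR = 3.870

Setting ∂/∂p … = 0 gives: 108·p + 4·q = 48;  4·p + (4156/2025)·q = -56/45.
(Σt·t = 108, Σt·1/t = 4, Σ1/t·1/t = 4156/2025, Σt·v = 48, Σ1/t·v = -56/45.)
Determinant 108·(4156/2025) − 4² = 15424/75.
p = (48·(4156/2025) − 4·(-56/45))/(15424/75) = 2183/4338; q = (108·(-56/45) − 4·48)/(15424/75) = -765/482.
Residuals: -2351/2169, -1987/2169, -2600/2169, 156/241; SSR = 2798/723.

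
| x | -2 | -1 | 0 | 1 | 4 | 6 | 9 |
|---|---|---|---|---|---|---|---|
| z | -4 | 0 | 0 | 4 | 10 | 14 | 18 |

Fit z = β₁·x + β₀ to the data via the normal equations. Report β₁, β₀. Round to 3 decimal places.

β₁ = 2.006, β₀ = 1.129

AᵀA·[β₁, β₀]ᵀ = Aᵀz reads: 139·β₁ + 17·β₀ = 298;  17·β₁ + 7·β₀ = 42.
Determinant 139·7 − 17² = 684.
β₁ = (298·7 − 17·42)/684 = 343/171; β₀ = (139·42 − 17·298)/684 = 193/171.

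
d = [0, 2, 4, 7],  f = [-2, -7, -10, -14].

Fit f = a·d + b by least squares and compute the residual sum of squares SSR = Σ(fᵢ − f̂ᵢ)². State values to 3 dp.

From the data, Σd·d = 69, Σd = 13, Σ1 = 4.
Moment sums: Σd·f = -152, Σf = -33.
Normal equations: [[69, 13]; [13, 4]]·[a, b]ᵀ = [-152, -33]ᵀ.
Δ = 69·4 − 13² = 107.
a = ((-152)·4 − 13·(-33))/107 = -179/107; b = (69·(-33) − 13·(-152))/107 = -301/107.
Residuals: 87/107, -90/107, -53/107, 56/107; SSR = 202/107.

SSR = 1.888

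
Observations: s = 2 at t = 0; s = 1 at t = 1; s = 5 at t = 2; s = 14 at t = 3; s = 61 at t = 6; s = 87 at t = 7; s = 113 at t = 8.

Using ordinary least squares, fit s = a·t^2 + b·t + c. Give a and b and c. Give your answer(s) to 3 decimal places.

a = 2.005, b = -2.016, c = 1.510

Setting ∂/∂a … = 0 gives: 7891·a + 1107·b + 163·c = 13838;  1107·a + 163·b + 27·c = 1932;  163·a + 27·b + 7·c = 283.
(Σt^2·t^2 = 7891, Σt^2·t = 1107, Σt^2 = 163, Σt·t = 163, Σt = 27, Σ1 = 7, Σt^2·s = 13838, Σt·s = 1932, Σs = 283.)
Inverting the 3×3 Gram matrix, [a, b, c]ᵀ = [385/192, -129/64, 145/96]ᵀ.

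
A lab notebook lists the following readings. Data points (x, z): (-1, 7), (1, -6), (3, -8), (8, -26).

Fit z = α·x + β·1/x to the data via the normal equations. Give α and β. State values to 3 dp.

Compute the Gram sums: Σx·x = 75, Σx·1/x = 4, Σ1/x·1/x = 1225/576.
For Mᵀz: Σx·z = -245, Σ1/x·z = -227/12.
Δ = 75·(1225/576) − 4² = 27553/192.
α = ((-245)·(1225/576) − 4·(-227/12))/(27553/192) = -256541/82659; β = (75·(-227/12) − 4·(-245))/(27553/192) = -84240/27553.

α = -3.104, β = -3.057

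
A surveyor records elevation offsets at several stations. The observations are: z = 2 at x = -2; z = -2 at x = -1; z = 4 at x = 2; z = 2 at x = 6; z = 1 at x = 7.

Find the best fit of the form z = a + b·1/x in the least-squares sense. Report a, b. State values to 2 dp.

Sums needed: Σ1 = 5, Σ1/x = -29/42, Σ1/x·1/x = 2731/1764.
Right-hand side: Σz = 7, Σ1/x·z = 73/21.
Normal equations: [[5, -29/42]; [-29/42, 2731/1764]]·[a, b]ᵀ = [7, 73/21]ᵀ.
Eliminating b: (2731/1764)·(row 1) − (-29/42)·(row 2) gives (6407/882)·a = (2731/1764)·7 − (-29/42)·(73/21) = 23351/1764, so a = 23351/12814.
Then b = ((73/21) − (-29/42)·(23351/12814))/(2731/1764) = 19593/6407.

a = 1.82, b = 3.06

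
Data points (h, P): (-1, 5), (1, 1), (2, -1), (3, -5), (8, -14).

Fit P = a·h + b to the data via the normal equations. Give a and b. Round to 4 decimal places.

Normal-equation sums: Σh·h = 79, Σh = 13, Σ1 = 5.
Moment sums: Σh·P = -133, ΣP = -14.
Normal equations: [[79, 13]; [13, 5]]·[a, b]ᵀ = [-133, -14]ᵀ.
det = 79·5 − 13² = 226.
a = ((-133)·5 − 13·(-14))/226 = -483/226; b = (79·(-14) − 13·(-133))/226 = 623/226.

a = -2.1372, b = 2.7566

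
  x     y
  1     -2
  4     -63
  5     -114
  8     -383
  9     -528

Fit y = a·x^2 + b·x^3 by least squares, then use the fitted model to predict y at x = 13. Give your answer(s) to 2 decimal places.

ŷ = -1440.34

Setting ∂/∂a … = 0 gives: 11539·a + 95967·b = -71140;  95967·a + 813307·b = -599292.
(Σx^2·x^2 = 11539, Σx^2·x^3 = 95967, Σx^3·x^3 = 813307, Σx^2·y = -71140, Σx^3·y = -599292.)
Δ = 11539·813307 − 95967² = 175084384.
a = ((-71140)·813307 − 95967·(-599292))/175084384 = -43300577/21885548; b = (11539·(-599292) − 95967·(-71140))/175084384 = -11017251/21885548.
At x = 13: ŷ = (-43300577/21885548)·(169) + (-11017251/21885548)·(2197) = -7880674490/5471387.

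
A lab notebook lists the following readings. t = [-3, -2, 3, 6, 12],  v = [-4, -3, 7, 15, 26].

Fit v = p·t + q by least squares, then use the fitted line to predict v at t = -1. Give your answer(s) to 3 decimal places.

v̂ = -0.428

From the data, Σt·t = 202, Σt = 16, Σ1 = 5.
For Aᵀv: Σt·v = 441, Σv = 41.
Eliminating q: 5·(row 1) − 16·(row 2) gives 754·p = 5·441 − 16·41 = 1549, so p = 1549/754.
Then q = (41 − 16·(1549/754))/5 = 613/377.
At t = -1: v̂ = (1549/754)·(-1) + (613/377)·(1) = -323/754.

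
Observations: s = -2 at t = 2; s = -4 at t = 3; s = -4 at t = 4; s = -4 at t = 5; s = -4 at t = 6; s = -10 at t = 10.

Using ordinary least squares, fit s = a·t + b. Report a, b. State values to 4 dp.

a = -0.9000, b = -0.1667

The normal system MᵀM·[a, b]ᵀ = Mᵀs is [[190, 30]; [30, 6]]·[a, b]ᵀ = [-176, -28]ᵀ.
Eliminating b: 6·(row 1) − 30·(row 2) gives 240·a = 6·(-176) − 30·(-28) = -216, so a = -9/10.
Then b = ((-28) − 30·(-9/10))/6 = -1/6.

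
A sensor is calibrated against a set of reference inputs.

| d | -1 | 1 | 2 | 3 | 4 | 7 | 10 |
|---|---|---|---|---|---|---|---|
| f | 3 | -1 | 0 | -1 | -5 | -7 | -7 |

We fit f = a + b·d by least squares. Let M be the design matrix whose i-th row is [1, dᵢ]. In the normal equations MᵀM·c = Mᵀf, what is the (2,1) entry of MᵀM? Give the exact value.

26

Row 2 ↔ basis d, column 1 ↔ basis 1, so (MᵀM)_{2,1} = Σᵢ d = (-1)·(1) + (1)·(1) + (2)·(1) + (3)·(1) + (4)·(1) + (7)·(1) + (10)·(1) = 26.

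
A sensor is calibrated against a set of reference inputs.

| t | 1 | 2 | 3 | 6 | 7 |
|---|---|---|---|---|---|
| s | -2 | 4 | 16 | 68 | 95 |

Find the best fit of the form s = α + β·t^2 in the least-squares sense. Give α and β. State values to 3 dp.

α = -3.482, β = 2.004

Compute the Gram sums: Σ1 = 5, Σt^2 = 99, Σt^2·t^2 = 3795.
For Mᵀs: Σs = 181, Σt^2·s = 7261.
Normal equations: [[5, 99]; [99, 3795]]·[α, β]ᵀ = [181, 7261]ᵀ.
Eliminating β: 3795·(row 1) − 99·(row 2) gives 9174·α = 3795·181 − 99·7261 = -31944, so α = -484/139.
Then β = (7261 − 99·(-484/139))/3795 = 9193/4587.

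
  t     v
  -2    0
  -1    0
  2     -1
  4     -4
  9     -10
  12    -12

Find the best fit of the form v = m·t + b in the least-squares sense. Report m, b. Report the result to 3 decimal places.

The normal system XᵀX·[m, b]ᵀ = Xᵀv is [[250, 24]; [24, 6]]·[m, b]ᵀ = [-252, -27]ᵀ.
Determinant 250·6 − 24² = 924.
m = ((-252)·6 − 24·(-27))/924 = -72/77; b = (250·(-27) − 24·(-252))/924 = -117/154.

m = -0.935, b = -0.760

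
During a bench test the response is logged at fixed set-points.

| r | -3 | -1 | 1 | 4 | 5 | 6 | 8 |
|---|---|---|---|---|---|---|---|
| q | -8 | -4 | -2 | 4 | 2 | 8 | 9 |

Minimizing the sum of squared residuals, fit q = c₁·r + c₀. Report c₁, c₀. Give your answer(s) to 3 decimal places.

The normal system MᵀM·[c₁, c₀]ᵀ = Mᵀq is [[152, 20]; [20, 7]]·[c₁, c₀]ᵀ = [172, 9]ᵀ.
det = 152·7 − 20² = 664.
c₁ = (172·7 − 20·9)/664 = 128/83; c₀ = (152·9 − 20·172)/664 = -259/83.

c₁ = 1.542, c₀ = -3.120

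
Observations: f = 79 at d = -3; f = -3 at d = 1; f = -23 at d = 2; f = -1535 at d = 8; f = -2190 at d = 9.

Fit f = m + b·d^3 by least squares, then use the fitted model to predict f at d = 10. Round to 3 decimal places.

f̂ = -3001.941

Forming MᵀM = [[5, 1223]; [1223, 794379]] and Mᵀf = [-3672, -2384750]ᵀ gives MᵀM·[m, b]ᵀ = Mᵀf.
det = 5·794379 − 1223² = 2476166.
m = ((-3672)·794379 − 1223·(-2384750))/2476166 = -29317/176869; b = (5·(-2384750) − 1223·(-3672))/2476166 = -530921/176869.
At d = 10: f̂ = (-29317/176869)·(1) + (-530921/176869)·(1000) = -530950317/176869.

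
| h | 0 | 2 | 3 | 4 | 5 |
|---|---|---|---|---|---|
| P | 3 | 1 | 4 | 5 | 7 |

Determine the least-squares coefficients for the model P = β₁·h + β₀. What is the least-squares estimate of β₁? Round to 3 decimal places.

β₁ = 0.878

Forming AᵀA = [[54, 14]; [14, 5]] and AᵀP = [69, 20]ᵀ gives AᵀA·[β₁, β₀]ᵀ = AᵀP.
Δ = 54·5 − 14² = 74.
β₁ = (69·5 − 14·20)/74 = 65/74; β₀ = (54·20 − 14·69)/74 = 57/37.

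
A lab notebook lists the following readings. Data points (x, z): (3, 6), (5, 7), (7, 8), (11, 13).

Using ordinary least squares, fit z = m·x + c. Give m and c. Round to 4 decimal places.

m = 0.8857, c = 2.7429

Setting ∂/∂m … = 0 gives: 204·m + 26·c = 252;  26·m + 4·c = 34.
Δ = 204·4 − 26² = 140.
m = (252·4 − 26·34)/140 = 31/35; c = (204·34 − 26·252)/140 = 96/35.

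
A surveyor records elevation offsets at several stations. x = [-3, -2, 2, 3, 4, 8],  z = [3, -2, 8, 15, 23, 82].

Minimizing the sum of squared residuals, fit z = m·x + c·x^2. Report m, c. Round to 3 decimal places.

With design matrix A, AᵀA = [[106, 576]; [576, 4546]] and Aᵀz = [804, 5802]ᵀ.
Δ = 106·4546 − 576² = 150100.
m = (804·4546 − 576·5802)/150100 = 78258/37525; c = (106·5802 − 576·804)/150100 = 37977/37525.

m = 2.085, c = 1.012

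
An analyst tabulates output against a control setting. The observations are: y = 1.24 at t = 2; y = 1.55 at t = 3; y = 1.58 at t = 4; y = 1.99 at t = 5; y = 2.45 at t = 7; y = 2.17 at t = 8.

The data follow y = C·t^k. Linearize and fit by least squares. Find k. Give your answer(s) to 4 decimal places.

Linearized form: ln y = k·ln t + ln C. From the 6 transformed points,
Σln t = 8.8128, Σ(ln t)² = 14.3101, Σln y = 3.4697, Σln t·ln y = 5.7269.
Equations: 14.3101·k + 8.8128·ln C = 5.7269;  8.8128·k + 6·ln C = 3.4697.
Solving (det = 8.1947): k = 0.46167, ln C = -0.09981.

k = 0.4617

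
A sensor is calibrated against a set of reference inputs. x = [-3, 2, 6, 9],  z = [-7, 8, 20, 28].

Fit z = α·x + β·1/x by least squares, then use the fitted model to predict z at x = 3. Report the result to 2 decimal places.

ẑ = 9.61

With design matrix A, AᵀA = [[130, 4]; [4, 65/162]] and Aᵀz = [409, 115/9]ᵀ.
Eliminating β: (65/162)·(row 1) − 4·(row 2) gives (2929/81)·α = (65/162)·409 − 4·(115/9) = 18305/162, so α = 18305/5858.
Then β = ((115/9) − 4·(18305/5858))/(65/162) = 2034/2929.
At x = 3: ẑ = (18305/5858)·(3) + (2034/2929)·(1/3) = 56271/5858.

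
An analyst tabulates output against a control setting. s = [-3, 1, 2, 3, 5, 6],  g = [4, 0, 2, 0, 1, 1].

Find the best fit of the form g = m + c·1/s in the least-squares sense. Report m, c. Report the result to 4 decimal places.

Sums needed: Σ1 = 6, Σ1/s = 28/15, Σ1/s·1/s = 77/50.
Right-hand side: Σg = 8, Σ1/s·g = 1/30.
So AᵀA·[m, c]ᵀ = Aᵀg: [[6, 28/15]; [28/15, 77/50]]·[m, c]ᵀ = [8, 1/30]ᵀ.
det = 6·(77/50) − (28/15)² = 259/45.
m = (8·(77/50) − (28/15)·(1/30))/(259/45) = 394/185; c = (6·(1/30) − (28/15)·8)/(259/45) = -663/259.

m = 2.1297, c = -2.5598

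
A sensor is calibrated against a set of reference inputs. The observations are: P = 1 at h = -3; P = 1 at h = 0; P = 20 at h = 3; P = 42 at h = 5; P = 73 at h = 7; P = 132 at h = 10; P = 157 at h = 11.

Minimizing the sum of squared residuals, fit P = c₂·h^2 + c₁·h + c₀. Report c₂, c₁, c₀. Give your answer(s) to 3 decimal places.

Normal-equation sums: Σh^2·h^2 = 27829, Σh^2·h = 2799, Σh^2 = 313, Σh·h = 313, Σh = 33, Σ1 = 7.
Moment sums: Σh^2·P = 37013, Σh·P = 3825, ΣP = 426.
Inverting the 3×3 Gram matrix, [c₂, c₁, c₀]ᵀ = [1483537/1492098, 1582433/497366, 1044700/746049]ᵀ.

c₂ = 0.994, c₁ = 3.182, c₀ = 1.400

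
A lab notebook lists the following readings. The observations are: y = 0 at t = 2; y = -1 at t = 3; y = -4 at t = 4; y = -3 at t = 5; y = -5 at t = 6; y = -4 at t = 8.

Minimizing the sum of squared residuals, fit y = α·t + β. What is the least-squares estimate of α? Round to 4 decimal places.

α = -0.7143

Compute the Gram sums: Σt·t = 154, Σt = 28, Σ1 = 6.
For Aᵀy: Σt·y = -96, Σy = -17.
AᵀA·[α, β]ᵀ = Aᵀy becomes [[154, 28]; [28, 6]]·[α, β]ᵀ = [-96, -17]ᵀ.
Eliminating β: 6·(row 1) − 28·(row 2) gives 140·α = 6·(-96) − 28·(-17) = -100, so α = -5/7.
Then β = ((-17) − 28·(-5/7))/6 = 1/2.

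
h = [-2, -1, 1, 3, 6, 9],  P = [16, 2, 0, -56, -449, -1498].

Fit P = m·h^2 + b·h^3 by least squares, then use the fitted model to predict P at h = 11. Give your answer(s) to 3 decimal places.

P̂ = -2727.316

With design matrix M, MᵀM = [[7956, 67036]; [67036, 578892]] and MᵀP = [-137940, -1190668]ᵀ.
det = 7956·578892 − 67036² = 111839456.
m = ((-137940)·578892 − 67036·(-1190668))/111839456 = -1085701/3494983; b = (7956·(-1190668) − 67036·(-137940))/111839456 = -7062774/3494983.
At h = 11: P̂ = (-1085701/3494983)·(121) + (-7062774/3494983)·(1331) = -9531922015/3494983.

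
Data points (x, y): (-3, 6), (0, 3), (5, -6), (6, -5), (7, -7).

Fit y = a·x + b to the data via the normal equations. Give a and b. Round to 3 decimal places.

Forming MᵀM = [[119, 15]; [15, 5]] and Mᵀy = [-127, -9]ᵀ gives MᵀM·[a, b]ᵀ = Mᵀy.
det = 119·5 − 15² = 370.
a = ((-127)·5 − 15·(-9))/370 = -50/37; b = (119·(-9) − 15·(-127))/370 = 417/185.

a = -1.351, b = 2.254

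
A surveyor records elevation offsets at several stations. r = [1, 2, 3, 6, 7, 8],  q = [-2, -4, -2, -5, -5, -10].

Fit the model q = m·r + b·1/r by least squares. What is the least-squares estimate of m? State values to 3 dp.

m = -0.941

Compute the Gram sums: Σr·r = 163, Σr·1/r = 6, Σ1/r·1/r = 40217/28224.
Moment sums: Σr·q = -161, Σ1/r·q = -209/28.
Normal equations: [[163, 6]; [6, 40217/28224]]·[m, b]ᵀ = [-161, -209/28]ᵀ.
Δ = 163·(40217/28224) − 6² = 5539307/28224.
m = ((-161)·(40217/28224) − 6·(-209/28))/(5539307/28224) = -5210905/5539307; b = (163·(-209/28) − 6·(-161))/(5539307/28224) = -7075152/5539307.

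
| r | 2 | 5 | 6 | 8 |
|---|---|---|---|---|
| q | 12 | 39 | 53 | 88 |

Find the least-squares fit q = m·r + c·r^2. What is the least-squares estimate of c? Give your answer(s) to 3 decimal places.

AᵀA·[m, c]ᵀ = Aᵀq reads: 129·m + 861·c = 1241;  861·m + 6033·c = 8563.
Determinant 129·6033 − 861² = 36936.
m = (1241·6033 − 861·8563)/36936 = 235/76; c = (129·8563 − 861·1241)/36936 = 223/228.

c = 0.978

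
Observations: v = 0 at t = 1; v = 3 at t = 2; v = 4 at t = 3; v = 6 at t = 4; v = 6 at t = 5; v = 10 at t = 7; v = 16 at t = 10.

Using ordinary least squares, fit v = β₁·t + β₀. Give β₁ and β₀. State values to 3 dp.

The normal system AᵀA·[β₁, β₀]ᵀ = Aᵀv is [[204, 32]; [32, 7]]·[β₁, β₀]ᵀ = [302, 45]ᵀ.
Eliminating β₀: 7·(row 1) − 32·(row 2) gives 404·β₁ = 7·302 − 32·45 = 674, so β₁ = 337/202.
Then β₀ = (45 − 32·(337/202))/7 = -121/101.

β₁ = 1.668, β₀ = -1.198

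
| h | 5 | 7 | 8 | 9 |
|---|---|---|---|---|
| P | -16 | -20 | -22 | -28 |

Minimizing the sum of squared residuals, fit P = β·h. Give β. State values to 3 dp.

β = -2.959

Entries of AᵀA: Σh·h = 219.
And Σh·P = -648.
Normal equations: [[219]]·[β]ᵀ = [-648]ᵀ.
β = (-648)/219 = -2.9589.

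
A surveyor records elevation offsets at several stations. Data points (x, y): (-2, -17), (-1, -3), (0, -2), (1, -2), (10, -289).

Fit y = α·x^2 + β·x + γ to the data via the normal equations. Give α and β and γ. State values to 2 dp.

From the data, Σx^2·x^2 = 10018, Σx^2·x = 992, Σx^2 = 106, Σx·x = 106, Σx = 8, Σ1 = 5.
And Σx^2·y = -28973, Σx·y = -2855, Σy = -313.
So MᵀM·[α, β, γ]ᵀ = Mᵀy: [[10018, 992, 106]; [992, 106, 8]; [106, 8, 5]]·[α, β, γ]ᵀ = [-28973, -2855, -313]ᵀ.
Solving the 3×3 system (Gaussian elimination) gives α = -364379/119742, β = 190651/119742, γ = -12676/19957.

α = -3.04, β = 1.59, γ = -0.64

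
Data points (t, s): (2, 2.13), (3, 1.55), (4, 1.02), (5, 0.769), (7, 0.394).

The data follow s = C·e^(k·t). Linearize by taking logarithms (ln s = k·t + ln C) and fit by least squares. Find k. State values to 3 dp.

Linearized form: ln s = k·t + ln C. From the 5 transformed points,
XᵀX = [[103.0000, 21.0000]; [21.0000, 5]], rhs = [-4.9269, 0.0201]ᵀ  (here Σt = 21.0000, Σ(t)² = 103.0000, Σln s = 0.0201, Σt·ln s = -4.9269).
Slope k = (n·Σt·ln s − Σt·Σln s)/(n·Σ(t)² − (Σt)²) = (5·-4.9269 − 21.0000·0.0201)/74.0000 = -0.33861; ln C = (Σln s − k·Σt)/n = 1.42618.

k = -0.339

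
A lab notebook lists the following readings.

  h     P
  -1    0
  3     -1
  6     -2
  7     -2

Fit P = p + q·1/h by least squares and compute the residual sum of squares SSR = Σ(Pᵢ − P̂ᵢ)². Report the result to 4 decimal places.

SSR = 1.0145

Sums needed: Σ1 = 4, Σ1/h = -5/14, Σ1/h·1/h = 2045/1764.
Moment sums: ΣP = -5, Σ1/h·P = -20/21.
Normal equations: [[4, -5/14]; [-5/14, 2045/1764]]·[p, q]ᵀ = [-5, -20/21]ᵀ.
Eliminating q: (2045/1764)·(row 1) − (-5/14)·(row 2) gives (7955/1764)·p = (2045/1764)·(-5) − (-5/14)·(-20/21) = -10825/1764, so p = -2165/1591.
Then q = ((-20/21) − (-5/14)·(-2165/1591))/(2045/1764) = -1974/1591.
Residuals: 191/1591, 1232/1591, -16/37, -735/1591; SSR = 1614/1591.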